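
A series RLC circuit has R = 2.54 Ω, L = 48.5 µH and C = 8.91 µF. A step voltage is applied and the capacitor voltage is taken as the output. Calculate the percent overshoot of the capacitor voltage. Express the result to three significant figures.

%OS ≈ 13.0%

For a series RLC circuit (capacitor voltage as output), ω_n = 1/√(LC) = 1/√(48.5 µH · 8.91 µF) = 48100 rad/s.
ζ = (R/2)·√(C/L) = (2.54/2)·√(8.91 µF/48.5 µH) = 0.544.
%OS = 100 e^{−πζ/√(1−ζ²)} with ζ = 0.544 gives 13.0%.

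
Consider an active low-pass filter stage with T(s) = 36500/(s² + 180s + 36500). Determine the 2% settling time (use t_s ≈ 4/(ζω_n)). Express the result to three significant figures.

Comparing the denominator to s² + 2ζω_n s + ω_n²: ω_n = √36500 = 191 rad/s, and 2ζω_n = 180 so ζ = 180/(2·191) = 0.471.
t_s ≈ 4/(ζω_n) = 4/(0.471·191) = 0.0444 s.

t_s ≈ 0.0444 s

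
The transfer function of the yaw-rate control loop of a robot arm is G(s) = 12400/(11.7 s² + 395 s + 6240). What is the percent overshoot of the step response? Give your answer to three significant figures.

Dividing through by 11.7: denominator becomes s² + 33.76 s + 533.3.
So ω_n = √533.3 = 23.1 rad/s and ζ = 33.76/(2·23.1) = 0.731.
Overshoot: exp(−π·0.731/√(1−0.731²)) = 0.0346, i.e. 3.46%.

%OS ≈ 3.46%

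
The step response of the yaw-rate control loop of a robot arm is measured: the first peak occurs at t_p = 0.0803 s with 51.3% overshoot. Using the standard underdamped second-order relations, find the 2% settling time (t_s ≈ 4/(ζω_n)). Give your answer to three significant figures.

t_s ≈ 0.481 s

The overshoot fixes ζ = −ln(OS)/√(π²+ln²(OS)) = 0.208.
t_p = π/ω_d ⇒ ω_d = 39.1 rad/s; then ω_n = ω_d/√(1−ζ²) = 40.0 rad/s.
t_s ≈ 4/(ζω_n) = 4/(0.208·40.0) = 0.481 s.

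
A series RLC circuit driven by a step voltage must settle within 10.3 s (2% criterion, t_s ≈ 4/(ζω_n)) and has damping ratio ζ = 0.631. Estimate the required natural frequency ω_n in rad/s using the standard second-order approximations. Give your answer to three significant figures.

Rearranging t_s ≈ 4/(ζω_n) gives ω_n = 4/(ζ·t_s) = 4/(0.631 × 10.3) = 0.615 rad/s.

ω_n ≈ 0.615 rad/s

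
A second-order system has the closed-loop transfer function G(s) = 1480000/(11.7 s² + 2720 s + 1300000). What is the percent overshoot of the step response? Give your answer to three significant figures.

%OS ≈ 31.1%

Dividing through by 11.7: denominator becomes s² + 232.5 s + 111100.
So ω_n = √111100 = 333 rad/s and ζ = 232.5/(2·333) = 0.349.
Overshoot: exp(−π·0.349/√(1−0.349²)) = 0.311, i.e. 31.1%.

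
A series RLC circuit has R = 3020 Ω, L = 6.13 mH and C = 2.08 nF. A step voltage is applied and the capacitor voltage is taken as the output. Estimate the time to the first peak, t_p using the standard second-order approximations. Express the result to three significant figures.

t_p ≈ 0.0000236 s

For a series RLC circuit (capacitor voltage as output), ω_n = 1/√(LC) = 1/√(6.13 mH · 2.08 nF) = 280000 rad/s.
ζ = (R/2)·√(C/L) = (3020/2)·√(2.08 nF/6.13 mH) = 0.880.
ω_d = 280000·√(1 − 0.880²) = 133000 rad/s. t_p = π/ω_d = 0.0000236 s.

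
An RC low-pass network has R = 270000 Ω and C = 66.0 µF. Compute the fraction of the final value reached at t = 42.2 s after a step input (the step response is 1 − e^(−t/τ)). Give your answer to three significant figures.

y/y_∞ ≈ 0.906

τ = RC = 270000 × 66.0 µF = 17.8 s.
y(t)/y_∞ = 1 − e^(−t/τ) = 1 − e^(−42.2/17.8) = 1 − e^(−2.37) = 0.906.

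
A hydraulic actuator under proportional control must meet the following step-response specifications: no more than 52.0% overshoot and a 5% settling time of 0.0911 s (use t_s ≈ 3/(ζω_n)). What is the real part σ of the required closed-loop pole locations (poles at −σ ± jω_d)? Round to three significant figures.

σ ≈ 32.9

The settling-time spec alone fixes σ = ζω_n = 3/t_s = 3/0.0911 = 32.9.
(Overshoot then fixes ζ = 0.204 and hence ω_d = σ·√(1−ζ²)/ζ = 158 rad/s.)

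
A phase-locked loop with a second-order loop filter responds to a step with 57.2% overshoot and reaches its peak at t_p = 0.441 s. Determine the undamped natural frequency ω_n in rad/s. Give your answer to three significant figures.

ζ from %OS: ζ = |ln 0.572|/√(π²+ln²0.572) = 0.175.
From t_p = π/ω_d, ω_d = π/0.441 = 7.12 rad/s, so ω_n = ω_d/√(1−ζ²) = 7.24 rad/s.

ω_n ≈ 7.24 rad/s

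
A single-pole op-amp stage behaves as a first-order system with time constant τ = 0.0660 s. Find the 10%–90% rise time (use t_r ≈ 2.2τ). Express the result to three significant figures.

t_r ≈ 2.2τ = 0.145 s.

t_r ≈ 0.145 s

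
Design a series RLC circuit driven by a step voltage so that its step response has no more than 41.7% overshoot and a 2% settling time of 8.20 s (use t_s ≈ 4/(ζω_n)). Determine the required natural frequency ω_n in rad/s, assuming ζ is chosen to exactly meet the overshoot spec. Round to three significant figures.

Inverting the overshoot relation: ζ = |ln 0.417|/√(π² + ln²0.417) = 0.268.
From t_s ≈ 4/(ζω_n): ω_n = 4/(ζ·t_s) = 4/(0.268·8.20) = 1.82 rad/s.

ω_n ≈ 1.82 rad/s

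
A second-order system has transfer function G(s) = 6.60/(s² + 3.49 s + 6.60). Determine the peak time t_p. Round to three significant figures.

t_p ≈ 1.67 s

Matching coefficients with s² + 2ζω_n s + ω_n² gives ω_n² = 6.60 ⇒ ω_n = 2.57 rad/s, and ζ = 3.49/(2ω_n) = 0.679.
The damped frequency ω_d = ω_n√(1−ζ²) = 1.89 rad/s. Then t_p = π/ω_d = 1.67 s.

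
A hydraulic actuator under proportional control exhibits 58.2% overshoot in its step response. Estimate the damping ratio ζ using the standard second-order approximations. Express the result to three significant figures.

ζ ≈ 0.170

From %OS = 100·exp(−πζ/√(1−ζ²)), invert to get ζ = −ln(OS)/√(π² + ln²(OS)) with OS = 0.582.
−ln 0.582 = 0.5413, so ζ = 0.5413/√(π² + 0.2930) = 0.170.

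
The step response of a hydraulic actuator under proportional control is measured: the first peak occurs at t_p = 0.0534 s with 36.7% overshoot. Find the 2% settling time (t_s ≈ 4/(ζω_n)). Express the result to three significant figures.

t_s ≈ 0.213 s

The overshoot fixes ζ = −ln(OS)/√(π²+ln²(OS)) = 0.304.
t_p = π/ω_d ⇒ ω_d = 58.8 rad/s; then ω_n = ω_d/√(1−ζ²) = 61.8 rad/s.
t_s ≈ 4/(ζω_n) = 4/(0.304·61.8) = 0.213 s.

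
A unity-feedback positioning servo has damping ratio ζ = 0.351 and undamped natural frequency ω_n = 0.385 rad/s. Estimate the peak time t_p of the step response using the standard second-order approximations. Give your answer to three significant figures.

The damped frequency is ω_d = ω_n√(1−ζ²) = 0.385·√(1−0.123) = 0.361 rad/s.
Peak time t_p = π/ω_d = π/0.361 = 8.71 s.

t_p ≈ 8.71 s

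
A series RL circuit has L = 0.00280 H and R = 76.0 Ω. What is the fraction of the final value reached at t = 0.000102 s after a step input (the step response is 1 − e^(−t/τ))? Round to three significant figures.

y/y_∞ ≈ 0.937

τ = L/R = 0.00280/76.0 = 0.0000368 s.
y(t)/y_∞ = 1 − e^(−t/τ) = 1 − e^(−0.000102/0.0000368) = 1 − e^(−2.77) = 0.937.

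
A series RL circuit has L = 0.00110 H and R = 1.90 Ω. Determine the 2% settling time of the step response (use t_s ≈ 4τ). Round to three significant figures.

t_s ≈ 0.00232 s

τ = L/R = 0.00110/1.90 = 0.000579 s.
t_s ≈ 4τ = 0.00232 s.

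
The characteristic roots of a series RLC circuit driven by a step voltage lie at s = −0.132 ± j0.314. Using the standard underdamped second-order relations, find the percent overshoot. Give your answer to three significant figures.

The poles are at −σ ± jω_d with σ = 0.132 and ω_d = 0.314, so ω_n = √(σ²+ω_d²) = 0.341 rad/s and ζ = σ/ω_n = 0.388.
Overshoot: exp(−π·0.388/√(1−0.388²)) = 0.267, i.e. 26.7%.

%OS ≈ 26.7%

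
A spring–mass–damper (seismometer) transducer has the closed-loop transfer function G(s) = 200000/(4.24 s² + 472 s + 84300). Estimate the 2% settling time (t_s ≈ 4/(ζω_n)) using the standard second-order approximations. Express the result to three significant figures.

Dividing through by 4.24: denominator becomes s² + 111.3 s + 19880.
So ω_n = √19880 = 141 rad/s and ζ = 111.3/(2·141) = 0.395.
t_s ≈ 4/(ζω_n) = 0.0719 s.

t_s ≈ 0.0719 s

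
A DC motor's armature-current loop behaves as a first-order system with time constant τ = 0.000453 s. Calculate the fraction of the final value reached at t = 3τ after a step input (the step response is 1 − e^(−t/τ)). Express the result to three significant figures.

y(t)/y_∞ = 1 − e^(−t/τ) = 1 − e^(−3) = 1 − e^(−3.00) = 0.950.

y/y_∞ ≈ 0.950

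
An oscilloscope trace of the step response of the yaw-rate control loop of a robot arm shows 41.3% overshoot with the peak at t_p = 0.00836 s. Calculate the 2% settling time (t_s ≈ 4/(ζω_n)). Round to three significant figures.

ζ from %OS: ζ = |ln 0.413|/√(π²+ln²0.413) = 0.271.
t_p = π/ω_d ⇒ ω_d = 376 rad/s; then ω_n = ω_d/√(1−ζ²) = 390 rad/s.
t_s ≈ 4/(ζω_n) = 4/(0.271·390) = 0.0378 s.

t_s ≈ 0.0378 s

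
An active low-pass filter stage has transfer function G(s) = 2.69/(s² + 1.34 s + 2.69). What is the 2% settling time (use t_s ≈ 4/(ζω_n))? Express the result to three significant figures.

t_s ≈ 5.97 s

Comparing the denominator to s² + 2ζω_n s + ω_n²: ω_n = √2.69 = 1.64 rad/s, and 2ζω_n = 1.34 so ζ = 1.34/(2·1.64) = 0.409.
t_s ≈ 4/(ζω_n) = 4/(0.409·1.64) = 5.97 s.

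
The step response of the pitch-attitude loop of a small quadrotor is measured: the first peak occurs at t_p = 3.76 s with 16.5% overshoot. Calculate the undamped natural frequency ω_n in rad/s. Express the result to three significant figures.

From the overshoot, ζ = −ln(OS)/√(π²+ln²(OS)) = 0.498.
t_p = π/ω_d ⇒ ω_d = 0.836 rad/s; then ω_n = ω_d/√(1−ζ²) = 0.963 rad/s.

ω_n ≈ 0.963 rad/s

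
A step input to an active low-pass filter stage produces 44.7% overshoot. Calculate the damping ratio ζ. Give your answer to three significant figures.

ζ ≈ 0.248

ζ = −ln(OS)/√(π² + (ln OS)²). With OS = 0.447, ln OS = −0.8052 and ζ = 0.8052/3.243 = 0.248.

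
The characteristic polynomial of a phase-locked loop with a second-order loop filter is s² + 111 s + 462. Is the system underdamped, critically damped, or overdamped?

a² − 4b = 10000 > 0 (two distinct real roots); the system is overdamped.

overdamped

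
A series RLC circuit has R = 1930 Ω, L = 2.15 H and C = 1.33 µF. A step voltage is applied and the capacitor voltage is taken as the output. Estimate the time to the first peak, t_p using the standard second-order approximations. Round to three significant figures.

t_p ≈ 0.00816 s

For a series RLC circuit (capacitor voltage as output), ω_n = 1/√(LC) = 1/√(2.15 H · 1.33 µF) = 591 rad/s.
ζ = (R/2)·√(C/L) = (1930/2)·√(1.33 µF/2.15 H) = 0.759.
ω_d = 591·√(1 − 0.759²) = 385 rad/s. t_p = π/ω_d = 0.00816 s.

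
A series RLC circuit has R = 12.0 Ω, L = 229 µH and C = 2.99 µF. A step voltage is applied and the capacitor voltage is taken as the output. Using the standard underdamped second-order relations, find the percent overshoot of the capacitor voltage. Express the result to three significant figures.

%OS ≈ 5.19%

For a series RLC circuit (capacitor voltage as output), ω_n = 1/√(LC) = 1/√(229 µH · 2.99 µF) = 38200 rad/s.
ζ = (R/2)·√(C/L) = (12.0/2)·√(2.99 µF/229 µH) = 0.686.
%OS = 100 e^{−πζ/√(1−ζ²)} with ζ = 0.686 gives 5.19%.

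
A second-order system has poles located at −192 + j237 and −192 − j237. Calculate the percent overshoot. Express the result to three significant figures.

The poles are at −σ ± jω_d with σ = 192 and ω_d = 237, so ω_n = √(σ²+ω_d²) = 305 rad/s and ζ = σ/ω_n = 0.629.
%OS = 100 e^{−πζ/√(1−ζ²)} with ζ = 0.629 gives 7.85%.

%OS ≈ 7.85%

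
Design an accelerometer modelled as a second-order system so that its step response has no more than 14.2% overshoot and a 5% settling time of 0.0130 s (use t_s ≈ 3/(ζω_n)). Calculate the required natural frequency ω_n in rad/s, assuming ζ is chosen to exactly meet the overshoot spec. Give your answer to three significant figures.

ζ = −ln(OS)/√(π² + (ln OS)²). With OS = 0.142, ln OS = −1.952 and ζ = 1.952/3.699 = 0.528.
Then ω_n = 3/(ζ t_s) = 3/(0.528 × 0.0130) = 437 rad/s.

ω_n ≈ 437 rad/s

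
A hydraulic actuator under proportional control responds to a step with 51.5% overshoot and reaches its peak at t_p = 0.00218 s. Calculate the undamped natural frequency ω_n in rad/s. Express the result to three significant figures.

ω_n ≈ 1470 rad/s

From the overshoot, ζ = −ln(OS)/√(π²+ln²(OS)) = 0.207.
t_p = π/ω_d ⇒ ω_d = 1440 rad/s; then ω_n = ω_d/√(1−ζ²) = 1470 rad/s.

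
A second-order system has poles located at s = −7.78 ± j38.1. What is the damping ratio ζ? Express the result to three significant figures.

ζ ≈ 0.200

|pole| = ω_n = √(7.78² + 38.1²) = 38.9 rad/s; ζ = cos θ = σ/ω_n = 0.200.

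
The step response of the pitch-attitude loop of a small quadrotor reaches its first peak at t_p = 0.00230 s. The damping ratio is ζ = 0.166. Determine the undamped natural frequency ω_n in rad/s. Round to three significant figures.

Peak time t_p = π/ω_d, so ω_d = π/t_p = π/0.00230 = 1370 rad/s.
ω_n = ω_d/√(1−ζ²) = 1370/√0.972 = 1390 rad/s.

ω_n ≈ 1390 rad/s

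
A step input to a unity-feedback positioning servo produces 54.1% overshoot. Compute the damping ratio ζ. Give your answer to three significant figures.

Inverting the overshoot relation: ζ = |ln 0.541|/√(π² + ln²0.541) = 0.192.

ζ ≈ 0.192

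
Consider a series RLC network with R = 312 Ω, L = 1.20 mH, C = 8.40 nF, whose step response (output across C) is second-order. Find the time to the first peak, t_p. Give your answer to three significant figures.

For a series RLC circuit (capacitor voltage as output), ω_n = 1/√(LC) = 1/√(1.20 mH · 8.40 nF) = 315000 rad/s.
ζ = (R/2)·√(C/L) = (312/2)·√(8.40 nF/1.20 mH) = 0.413.
ω_d = 315000·√(1 − 0.413²) = 287000 rad/s. t_p = π/ω_d = 0.0000110 s.

t_p ≈ 0.0000110 s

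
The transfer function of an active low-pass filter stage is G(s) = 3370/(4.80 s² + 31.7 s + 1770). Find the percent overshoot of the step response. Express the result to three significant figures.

Dividing through by 4.80: denominator becomes s² + 6.604 s + 368.8.
So ω_n = √368.8 = 19.2 rad/s and ζ = 6.604/(2·19.2) = 0.172.
%OS = 100 e^{−πζ/√(1−ζ²)} with ζ = 0.172 gives 57.8%.

%OS ≈ 57.8%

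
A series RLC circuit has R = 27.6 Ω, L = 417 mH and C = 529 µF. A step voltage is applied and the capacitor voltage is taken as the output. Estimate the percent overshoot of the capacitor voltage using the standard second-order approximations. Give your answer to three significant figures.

%OS ≈ 17.0%

For a series RLC circuit (capacitor voltage as output), ω_n = 1/√(LC) = 1/√(417 mH · 529 µF) = 67.3 rad/s.
ζ = (R/2)·√(C/L) = (27.6/2)·√(529 µF/417 mH) = 0.492.
%OS = 100 e^{−πζ/√(1−ζ²)} with ζ = 0.492 gives 17.0%.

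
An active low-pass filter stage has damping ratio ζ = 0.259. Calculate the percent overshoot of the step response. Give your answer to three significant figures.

%OS ≈ 43.1%

For an underdamped second-order system, %OS = 100·exp(−πζ/√(1−ζ²)).
πζ/√(1−ζ²) = π·0.259/√(1−0.0671) = 0.8424, so %OS = 100·e^(−0.8424) = 43.1%.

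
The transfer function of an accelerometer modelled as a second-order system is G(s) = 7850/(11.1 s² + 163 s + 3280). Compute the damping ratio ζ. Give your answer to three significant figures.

Dividing through by 11.1: denominator becomes s² + 14.68 s + 295.5.
So ω_n = √295.5 = 17.2 rad/s and ζ = 14.68/(2·17.2) = 0.427.

ζ ≈ 0.427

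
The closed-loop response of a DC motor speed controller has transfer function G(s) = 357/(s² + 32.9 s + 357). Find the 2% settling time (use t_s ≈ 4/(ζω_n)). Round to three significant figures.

t_s ≈ 0.243 s

Matching coefficients with s² + 2ζω_n s + ω_n² gives ω_n² = 357 ⇒ ω_n = 18.9 rad/s, and ζ = 32.9/(2ω_n) = 0.871.
t_s ≈ 4/(ζω_n) = 4/(0.871·18.9) = 0.243 s.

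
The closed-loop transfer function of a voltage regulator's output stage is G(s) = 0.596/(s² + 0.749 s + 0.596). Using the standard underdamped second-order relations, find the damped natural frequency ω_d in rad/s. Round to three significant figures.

ω_d ≈ 0.675 rad/s

ω_n = √0.596 = 0.772 rad/s; ζ = 0.749/(2·0.772) = 0.485.
ω_d = 0.772·√(1 − 0.485²) = 0.675 rad/s.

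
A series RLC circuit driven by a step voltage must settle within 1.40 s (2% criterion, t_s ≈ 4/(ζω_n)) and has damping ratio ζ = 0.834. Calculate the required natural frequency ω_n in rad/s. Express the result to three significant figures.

ω_n ≈ 3.43 rad/s

Rearranging t_s ≈ 4/(ζω_n) gives ω_n = 4/(ζ·t_s) = 4/(0.834 × 1.40) = 3.43 rad/s.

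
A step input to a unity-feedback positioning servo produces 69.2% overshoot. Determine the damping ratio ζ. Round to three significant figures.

ζ = −ln(OS)/√(π² + (ln OS)²). With OS = 0.692, ln OS = −0.3682 and ζ = 0.3682/3.163 = 0.116.

ζ ≈ 0.116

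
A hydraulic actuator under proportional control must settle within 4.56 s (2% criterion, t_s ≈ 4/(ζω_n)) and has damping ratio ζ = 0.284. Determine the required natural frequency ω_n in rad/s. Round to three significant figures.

ω_n ≈ 3.09 rad/s

Rearranging t_s ≈ 4/(ζω_n) gives ω_n = 4/(ζ·t_s) = 4/(0.284 × 4.56) = 3.09 rad/s.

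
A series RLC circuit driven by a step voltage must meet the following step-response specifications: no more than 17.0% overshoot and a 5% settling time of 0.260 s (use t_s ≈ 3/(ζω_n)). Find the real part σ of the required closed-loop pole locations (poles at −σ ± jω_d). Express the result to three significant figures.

The settling-time spec alone fixes σ = ζω_n = 3/t_s = 3/0.260 = 11.5.
(Overshoot then fixes ζ = 0.491 and hence ω_d = σ·√(1−ζ²)/ζ = 20.5 rad/s.)

σ ≈ 11.5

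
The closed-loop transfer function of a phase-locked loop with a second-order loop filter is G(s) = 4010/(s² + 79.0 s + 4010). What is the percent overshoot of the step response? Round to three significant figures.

ω_n = √4010 = 63.3 rad/s; ζ = 79.0/(2·63.3) = 0.624.
%OS = 100 e^{−πζ/√(1−ζ²)} with ζ = 0.624 gives 8.15%.

%OS ≈ 8.15%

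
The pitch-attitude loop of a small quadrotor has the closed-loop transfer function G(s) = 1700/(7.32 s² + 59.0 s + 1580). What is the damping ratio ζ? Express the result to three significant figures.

Dividing through by 7.32: denominator becomes s² + 8.060 s + 215.8.
So ω_n = √215.8 = 14.7 rad/s and ζ = 8.060/(2·14.7) = 0.274.

ζ ≈ 0.274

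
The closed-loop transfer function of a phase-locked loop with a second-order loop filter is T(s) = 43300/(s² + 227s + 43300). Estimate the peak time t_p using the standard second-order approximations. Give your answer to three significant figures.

t_p ≈ 0.0180 s

Matching coefficients with s² + 2ζω_n s + ω_n² gives ω_n² = 43300 ⇒ ω_n = 208 rad/s, and ζ = 227/(2ω_n) = 0.545.
ω_d = ω_n√(1−ζ²) = 174 rad/s. Then t_p = π/ω_d = 0.0180 s.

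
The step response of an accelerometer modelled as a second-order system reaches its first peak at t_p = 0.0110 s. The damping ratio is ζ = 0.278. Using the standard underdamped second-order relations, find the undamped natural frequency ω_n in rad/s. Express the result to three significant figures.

Peak time t_p = π/ω_d, so ω_d = π/t_p = π/0.0110 = 286 rad/s.
ω_n = ω_d/√(1−ζ²) = 286/√0.923 = 297 rad/s.

ω_n ≈ 297 rad/s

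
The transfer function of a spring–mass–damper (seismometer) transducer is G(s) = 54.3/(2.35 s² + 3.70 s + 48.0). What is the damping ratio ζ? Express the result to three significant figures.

ζ ≈ 0.174

Dividing through by 2.35: denominator becomes s² + 1.574 s + 20.43.
So ω_n = √20.43 = 4.52 rad/s and ζ = 1.574/(2·4.52) = 0.174.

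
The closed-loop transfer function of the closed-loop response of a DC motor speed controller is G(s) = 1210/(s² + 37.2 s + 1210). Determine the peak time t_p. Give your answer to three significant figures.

t_p ≈ 0.107 s

ω_n = √1210 = 34.8 rad/s; ζ = 37.2/(2·34.8) = 0.535.
ω_d = ω_n√(1−ζ²) = 29.4 rad/s. Then t_p = π/ω_d = 0.107 s.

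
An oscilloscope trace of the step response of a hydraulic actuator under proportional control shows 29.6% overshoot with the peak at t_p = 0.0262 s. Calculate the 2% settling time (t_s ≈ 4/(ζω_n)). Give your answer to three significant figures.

The overshoot fixes ζ = −ln(OS)/√(π²+ln²(OS)) = 0.361.
From t_p = π/ω_d, ω_d = π/0.0262 = 120 rad/s, so ω_n = ω_d/√(1−ζ²) = 129 rad/s.
t_s ≈ 4/(ζω_n) = 4/(0.361·129) = 0.0861 s.

t_s ≈ 0.0861 s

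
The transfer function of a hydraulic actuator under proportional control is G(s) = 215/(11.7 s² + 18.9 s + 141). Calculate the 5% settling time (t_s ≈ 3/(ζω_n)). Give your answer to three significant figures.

Dividing through by 11.7: denominator becomes s² + 1.615 s + 12.05.
So ω_n = √12.05 = 3.47 rad/s and ζ = 1.615/(2·3.47) = 0.233.
t_s ≈ 3/(ζω_n) = 3.71 s.

t_s ≈ 3.71 s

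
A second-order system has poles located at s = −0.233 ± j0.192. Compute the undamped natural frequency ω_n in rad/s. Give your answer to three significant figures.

ω_n ≈ 0.302 rad/s

|pole| = ω_n = √(0.233² + 0.192²) = 0.302 rad/s; ζ = cos θ = σ/ω_n = 0.772.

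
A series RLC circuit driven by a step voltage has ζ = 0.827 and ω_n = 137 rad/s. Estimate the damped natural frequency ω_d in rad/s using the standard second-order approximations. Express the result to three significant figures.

ω_d = ω_n√(1−ζ²) = 137·√0.316 = 77.0 rad/s.

ω_d ≈ 77.0 rad/s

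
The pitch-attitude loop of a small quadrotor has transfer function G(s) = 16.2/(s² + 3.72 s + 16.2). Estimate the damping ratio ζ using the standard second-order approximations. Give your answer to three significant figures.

ζ ≈ 0.462

Matching coefficients with s² + 2ζω_n s + ω_n² gives ω_n² = 16.2 ⇒ ω_n = 4.02 rad/s, and ζ = 3.72/(2ω_n) = 0.462.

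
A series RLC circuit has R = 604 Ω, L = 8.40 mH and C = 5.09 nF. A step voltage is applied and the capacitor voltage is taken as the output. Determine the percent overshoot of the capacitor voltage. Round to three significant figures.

%OS ≈ 46.8%

For a series RLC circuit (capacitor voltage as output), ω_n = 1/√(LC) = 1/√(8.40 mH · 5.09 nF) = 153000 rad/s.
ζ = (R/2)·√(C/L) = (604/2)·√(5.09 nF/8.40 mH) = 0.235.
%OS = 100·exp(−πζ/√(1−ζ²)) = 46.8%.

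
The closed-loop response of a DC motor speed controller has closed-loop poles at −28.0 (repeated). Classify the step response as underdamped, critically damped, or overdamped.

critically damped

Since there is a repeated negative-real pole, the response is critically damped.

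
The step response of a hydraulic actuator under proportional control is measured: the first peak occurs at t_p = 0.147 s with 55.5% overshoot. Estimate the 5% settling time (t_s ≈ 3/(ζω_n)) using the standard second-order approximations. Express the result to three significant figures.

The overshoot fixes ζ = −ln(OS)/√(π²+ln²(OS)) = 0.184.
t_p = π/ω_d ⇒ ω_d = 21.4 rad/s; then ω_n = ω_d/√(1−ζ²) = 21.7 rad/s.
t_s ≈ 3/(ζω_n) = 3/(0.184·21.7) = 0.749 s.

t_s ≈ 0.749 s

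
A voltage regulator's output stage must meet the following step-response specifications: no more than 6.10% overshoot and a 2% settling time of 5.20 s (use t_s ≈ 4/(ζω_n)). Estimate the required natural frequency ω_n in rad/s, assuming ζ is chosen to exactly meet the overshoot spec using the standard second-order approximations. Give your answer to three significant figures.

ω_n ≈ 1.16 rad/s

From %OS = 100·exp(−πζ/√(1−ζ²)), invert to get ζ = −ln(OS)/√(π² + ln²(OS)) with OS = 0.0610.
−ln 0.0610 = 2.797, so ζ = 2.797/√(π² + 7.823) = 0.665.
From t_s ≈ 4/(ζω_n): ω_n = 4/(ζ·t_s) = 4/(0.665·5.20) = 1.16 rad/s.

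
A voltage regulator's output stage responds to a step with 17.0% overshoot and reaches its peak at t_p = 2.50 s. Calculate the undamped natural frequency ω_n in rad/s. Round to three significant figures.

ω_n ≈ 1.44 rad/s

The overshoot fixes ζ = −ln(OS)/√(π²+ln²(OS)) = 0.491.
t_p = π/ω_d ⇒ ω_d = 1.26 rad/s; then ω_n = ω_d/√(1−ζ²) = 1.44 rad/s.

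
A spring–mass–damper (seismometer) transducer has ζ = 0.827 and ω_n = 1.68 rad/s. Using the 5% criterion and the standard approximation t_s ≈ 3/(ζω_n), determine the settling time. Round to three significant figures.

t_s ≈ 2.16 s

t_s ≈ 3/(ζω_n) = 3/(0.827 × 1.68) = 2.16 s.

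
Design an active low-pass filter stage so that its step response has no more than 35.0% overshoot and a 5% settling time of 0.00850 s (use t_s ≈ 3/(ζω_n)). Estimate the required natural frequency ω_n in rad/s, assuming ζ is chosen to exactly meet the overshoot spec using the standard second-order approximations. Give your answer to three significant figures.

ζ = −ln(OS)/√(π² + (ln OS)²). With OS = 0.350, ln OS = −1.050 and ζ = 1.050/3.312 = 0.317.
Then ω_n = 3/(ζ t_s) = 3/(0.317 × 0.00850) = 1110 rad/s.

ω_n ≈ 1110 rad/s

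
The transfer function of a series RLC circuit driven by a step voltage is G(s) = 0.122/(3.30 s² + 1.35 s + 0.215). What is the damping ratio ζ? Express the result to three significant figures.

Dividing through by 3.30: denominator becomes s² + 0.4091 s + 0.06515.
So ω_n = √0.06515 = 0.255 rad/s and ζ = 0.4091/(2·0.255) = 0.801.

ζ ≈ 0.801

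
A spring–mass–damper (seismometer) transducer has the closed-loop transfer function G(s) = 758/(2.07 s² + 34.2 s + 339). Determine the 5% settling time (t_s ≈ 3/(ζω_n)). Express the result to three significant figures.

Dividing through by 2.07: denominator becomes s² + 16.52 s + 163.8.
So ω_n = √163.8 = 12.8 rad/s and ζ = 16.52/(2·12.8) = 0.646.
t_s ≈ 3/(ζω_n) = 0.363 s.

t_s ≈ 0.363 s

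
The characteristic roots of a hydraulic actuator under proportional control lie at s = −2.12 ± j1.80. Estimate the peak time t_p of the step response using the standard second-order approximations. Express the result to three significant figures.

t_p = π/ω_d with ω_d = 1.80 (the imaginary part), so t_p = 1.75 s.

t_p ≈ 1.75 s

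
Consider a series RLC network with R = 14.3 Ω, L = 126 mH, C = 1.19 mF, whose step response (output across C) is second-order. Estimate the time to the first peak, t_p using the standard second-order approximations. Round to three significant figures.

t_p ≈ 0.0535 s

For a series RLC circuit (capacitor voltage as output), ω_n = 1/√(LC) = 1/√(126 mH · 1.19 mF) = 81.7 rad/s.
ζ = (R/2)·√(C/L) = (14.3/2)·√(1.19 mF/126 mH) = 0.695.
ω_d = ω_n√(1−ζ²) = 58.7 rad/s. t_p = π/ω_d = 0.0535 s.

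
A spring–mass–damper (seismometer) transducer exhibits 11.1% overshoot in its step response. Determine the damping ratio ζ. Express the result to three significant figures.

ζ ≈ 0.573

Inverting the overshoot relation: ζ = |ln 0.111|/√(π² + ln²0.111) = 0.573.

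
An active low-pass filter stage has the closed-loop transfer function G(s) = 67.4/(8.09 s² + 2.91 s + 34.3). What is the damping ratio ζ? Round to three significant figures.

ζ ≈ 0.0873

Dividing through by 8.09: denominator becomes s² + 0.3597 s + 4.240.
So ω_n = √4.240 = 2.06 rad/s and ζ = 0.3597/(2·2.06) = 0.0873.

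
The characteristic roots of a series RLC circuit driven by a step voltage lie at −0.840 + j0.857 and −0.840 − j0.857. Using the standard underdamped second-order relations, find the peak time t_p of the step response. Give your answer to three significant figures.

t_p ≈ 3.67 s

t_p = π/ω_d with ω_d = 0.857 (the imaginary part), so t_p = 3.67 s.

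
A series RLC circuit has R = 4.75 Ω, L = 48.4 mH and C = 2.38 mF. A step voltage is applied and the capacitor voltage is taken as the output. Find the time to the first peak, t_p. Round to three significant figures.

For a series RLC circuit (capacitor voltage as output), ω_n = 1/√(LC) = 1/√(48.4 mH · 2.38 mF) = 93.2 rad/s.
ζ = (R/2)·√(C/L) = (4.75/2)·√(2.38 mF/48.4 mH) = 0.527.
The damped frequency ω_d = ω_n√(1−ζ²) = 79.2 rad/s. t_p = π/ω_d = 0.0397 s.

t_p ≈ 0.0397 s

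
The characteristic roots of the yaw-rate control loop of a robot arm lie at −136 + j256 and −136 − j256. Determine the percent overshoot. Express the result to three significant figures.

The poles are at −σ ± jω_d with σ = 136 and ω_d = 256, so ω_n = √(σ²+ω_d²) = 290 rad/s and ζ = σ/ω_n = 0.469.
%OS = 100·exp(−πζ/√(1−ζ²)) = 18.8%.

%OS ≈ 18.8%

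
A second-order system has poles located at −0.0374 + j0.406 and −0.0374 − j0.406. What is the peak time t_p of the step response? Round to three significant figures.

t_p ≈ 7.74 s

t_p = π/ω_d with ω_d = 0.406 (the imaginary part), so t_p = 7.74 s.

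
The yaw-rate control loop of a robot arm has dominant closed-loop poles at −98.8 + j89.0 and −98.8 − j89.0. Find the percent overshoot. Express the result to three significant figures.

%OS ≈ 3.06%

The poles are at −σ ± jω_d with σ = 98.8 and ω_d = 89.0, so ω_n = √(σ²+ω_d²) = 133 rad/s and ζ = σ/ω_n = 0.743.
%OS = 100·exp(−πζ/√(1−ζ²)) = 3.06%.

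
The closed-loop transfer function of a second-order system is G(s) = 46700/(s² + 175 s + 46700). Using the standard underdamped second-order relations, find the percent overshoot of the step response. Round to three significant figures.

%OS ≈ 24.9%

ω_n = √46700 = 216 rad/s; ζ = 175/(2·216) = 0.405.
Overshoot: exp(−π·0.405/√(1−0.405²)) = 0.249, i.e. 24.9%.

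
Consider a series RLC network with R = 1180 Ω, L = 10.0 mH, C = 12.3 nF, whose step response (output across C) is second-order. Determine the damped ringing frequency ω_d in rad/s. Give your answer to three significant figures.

For a series RLC circuit (capacitor voltage as output), ω_n = 1/√(LC) = 1/√(10.0 mH · 12.3 nF) = 90200 rad/s.
ζ = (R/2)·√(C/L) = (1180/2)·√(12.3 nF/10.0 mH) = 0.654.
ω_d = 90200·√(1 − 0.654²) = 68200 rad/s.

ω_d ≈ 68200 rad/s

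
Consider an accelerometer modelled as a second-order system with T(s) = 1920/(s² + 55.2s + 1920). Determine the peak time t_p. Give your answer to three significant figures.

t_p ≈ 0.0923 s

Matching coefficients with s² + 2ζω_n s + ω_n² gives ω_n² = 1920 ⇒ ω_n = 43.8 rad/s, and ζ = 55.2/(2ω_n) = 0.630.
ω_d = ω_n√(1−ζ²) = 34.0 rad/s. Then t_p = π/ω_d = 0.0923 s.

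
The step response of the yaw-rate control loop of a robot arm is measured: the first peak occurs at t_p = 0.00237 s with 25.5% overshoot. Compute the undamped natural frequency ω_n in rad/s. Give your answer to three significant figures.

From the overshoot, ζ = −ln(OS)/√(π²+ln²(OS)) = 0.399.
From t_p = π/ω_d, ω_d = π/0.00237 = 1330 rad/s, so ω_n = ω_d/√(1−ζ²) = 1450 rad/s.

ω_n ≈ 1450 rad/s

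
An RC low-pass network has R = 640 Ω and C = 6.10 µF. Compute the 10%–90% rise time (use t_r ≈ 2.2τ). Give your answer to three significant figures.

t_r ≈ 0.00859 s

τ = RC = 640 × 6.10 µF = 0.00390 s.
t_r ≈ 2.2τ = 0.00859 s.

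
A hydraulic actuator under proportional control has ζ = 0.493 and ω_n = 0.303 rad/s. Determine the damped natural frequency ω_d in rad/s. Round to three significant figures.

ω_d = ω_n√(1−ζ²) = 0.303·√0.757 = 0.264 rad/s.

ω_d ≈ 0.264 rad/s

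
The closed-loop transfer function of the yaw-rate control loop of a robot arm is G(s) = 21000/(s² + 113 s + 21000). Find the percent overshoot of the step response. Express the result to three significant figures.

%OS ≈ 26.4%

ω_n = √21000 = 145 rad/s; ζ = 113/(2·145) = 0.390.
%OS = 100·exp(−πζ/√(1−ζ²)) = 26.4%.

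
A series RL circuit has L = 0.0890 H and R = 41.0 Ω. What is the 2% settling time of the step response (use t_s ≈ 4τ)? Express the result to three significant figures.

τ = L/R = 0.0890/41.0 = 0.00217 s.
t_s ≈ 4τ = 0.00868 s.

t_s ≈ 0.00868 s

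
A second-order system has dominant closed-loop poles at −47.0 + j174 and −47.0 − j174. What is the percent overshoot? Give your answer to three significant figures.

The poles are at −σ ± jω_d with σ = 47.0 and ω_d = 174, so ω_n = √(σ²+ω_d²) = 180 rad/s and ζ = σ/ω_n = 0.261.
%OS = 100·exp(−πζ/√(1−ζ²)) = 42.8%.

%OS ≈ 42.8%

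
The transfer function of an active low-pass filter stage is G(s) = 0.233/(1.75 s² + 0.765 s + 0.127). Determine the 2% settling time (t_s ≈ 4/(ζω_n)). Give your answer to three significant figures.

Dividing through by 1.75: denominator becomes s² + 0.4371 s + 0.07257.
So ω_n = √0.07257 = 0.269 rad/s and ζ = 0.4371/(2·0.269) = 0.811.
t_s ≈ 4/(ζω_n) = 18.3 s.

t_s ≈ 18.3 s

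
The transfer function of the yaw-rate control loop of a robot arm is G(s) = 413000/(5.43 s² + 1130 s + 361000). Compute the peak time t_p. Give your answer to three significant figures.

Dividing through by 5.43: denominator becomes s² + 208.1 s + 66480.
So ω_n = √66480 = 258 rad/s and ζ = 208.1/(2·258) = 0.404.
ω_d = ω_n√(1−ζ²) = 236 rad/s. t_p = π/ω_d = 0.0133 s.

t_p ≈ 0.0133 s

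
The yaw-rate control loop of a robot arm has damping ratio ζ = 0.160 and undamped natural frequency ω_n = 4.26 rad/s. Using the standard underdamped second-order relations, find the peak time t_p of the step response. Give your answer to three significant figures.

The damped frequency is ω_d = ω_n√(1−ζ²) = 4.26·√(1−0.0256) = 4.21 rad/s.
Peak time t_p = π/ω_d = π/4.21 = 0.747 s.

t_p ≈ 0.747 s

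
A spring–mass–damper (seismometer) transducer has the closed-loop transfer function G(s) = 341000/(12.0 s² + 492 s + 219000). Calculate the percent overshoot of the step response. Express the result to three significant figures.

Dividing through by 12.0: denominator becomes s² + 41.00 s + 18250.
So ω_n = √18250 = 135 rad/s and ζ = 41.00/(2·135) = 0.152.
Overshoot: exp(−π·0.152/√(1−0.152²)) = 0.617, i.e. 61.7%.

%OS ≈ 61.7%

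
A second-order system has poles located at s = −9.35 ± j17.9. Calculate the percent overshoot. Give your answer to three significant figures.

|pole| = ω_n = √(9.35² + 17.9²) = 20.2 rad/s; ζ = cos θ = σ/ω_n = 0.463.
%OS = 100 e^{−πζ/√(1−ζ²)} with ζ = 0.463 gives 19.4%.

%OS ≈ 19.4%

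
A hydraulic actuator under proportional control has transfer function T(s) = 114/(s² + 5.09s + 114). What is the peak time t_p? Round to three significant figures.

t_p ≈ 0.303 s

Comparing the denominator to s² + 2ζω_n s + ω_n²: ω_n = √114 = 10.7 rad/s, and 2ζω_n = 5.09 so ζ = 5.09/(2·10.7) = 0.238.
ω_d = ω_n√(1−ζ²) = 10.4 rad/s. Then t_p = π/ω_d = 0.303 s.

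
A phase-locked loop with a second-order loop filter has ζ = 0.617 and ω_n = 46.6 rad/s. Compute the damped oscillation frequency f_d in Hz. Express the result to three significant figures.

ω_d = ω_n√(1−ζ²) = 46.6·√0.619 = 36.7 rad/s.
f_d = ω_d/(2π) = 5.84 Hz.

f_d ≈ 5.84 Hz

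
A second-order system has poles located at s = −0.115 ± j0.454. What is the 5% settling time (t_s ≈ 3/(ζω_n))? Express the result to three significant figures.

t_s ≈ 26.1 s

For poles at −σ ± jω_d, ζω_n = σ = 0.115, so t_s ≈ 3/σ = 26.1 s.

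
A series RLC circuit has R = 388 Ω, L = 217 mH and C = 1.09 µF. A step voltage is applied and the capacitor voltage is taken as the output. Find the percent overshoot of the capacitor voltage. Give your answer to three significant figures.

For a series RLC circuit (capacitor voltage as output), ω_n = 1/√(LC) = 1/√(217 mH · 1.09 µF) = 2060 rad/s.
ζ = (R/2)·√(C/L) = (388/2)·√(1.09 µF/217 mH) = 0.435.
%OS = 100 e^{−πζ/√(1−ζ²)} with ζ = 0.435 gives 21.9%.

%OS ≈ 21.9%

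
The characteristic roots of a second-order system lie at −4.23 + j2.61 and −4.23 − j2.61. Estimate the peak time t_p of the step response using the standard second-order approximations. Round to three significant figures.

t_p ≈ 1.20 s

t_p = π/ω_d with ω_d = 2.61 (the imaginary part), so t_p = 1.20 s.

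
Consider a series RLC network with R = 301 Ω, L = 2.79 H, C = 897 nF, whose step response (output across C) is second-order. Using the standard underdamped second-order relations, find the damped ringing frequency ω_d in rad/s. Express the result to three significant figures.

ω_d ≈ 630 rad/s

For a series RLC circuit (capacitor voltage as output), ω_n = 1/√(LC) = 1/√(2.79 H · 897 nF) = 632 rad/s.
ζ = (R/2)·√(C/L) = (301/2)·√(897 nF/2.79 H) = 0.0853.
The damped frequency ω_d = ω_n√(1−ζ²) = 630 rad/s.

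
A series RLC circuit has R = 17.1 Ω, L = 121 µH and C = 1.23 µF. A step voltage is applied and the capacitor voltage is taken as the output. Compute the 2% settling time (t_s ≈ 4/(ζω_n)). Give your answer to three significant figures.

For a series RLC circuit (capacitor voltage as output), ω_n = 1/√(LC) = 1/√(121 µH · 1.23 µF) = 82000 rad/s.
ζ = (R/2)·√(C/L) = (17.1/2)·√(1.23 µF/121 µH) = 0.862.
t_s ≈ 4/(ζω_n) = 0.0000566 s.

t_s ≈ 0.0000566 s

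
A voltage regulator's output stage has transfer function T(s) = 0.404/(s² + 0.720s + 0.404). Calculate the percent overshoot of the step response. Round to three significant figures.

%OS ≈ 11.5%

ω_n = √0.404 = 0.636 rad/s; ζ = 0.720/(2·0.636) = 0.566.
%OS = 100·exp(−πζ/√(1−ζ²)) = 11.5%.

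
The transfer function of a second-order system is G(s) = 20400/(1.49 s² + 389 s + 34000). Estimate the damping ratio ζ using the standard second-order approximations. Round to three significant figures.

Dividing through by 1.49: denominator becomes s² + 261.1 s + 22820.
So ω_n = √22820 = 151 rad/s and ζ = 261.1/(2·151) = 0.864.

ζ ≈ 0.864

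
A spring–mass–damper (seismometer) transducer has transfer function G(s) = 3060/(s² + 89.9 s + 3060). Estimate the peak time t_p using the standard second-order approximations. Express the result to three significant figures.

Comparing the denominator to s² + 2ζω_n s + ω_n²: ω_n = √3060 = 55.3 rad/s, and 2ζω_n = 89.9 so ζ = 89.9/(2·55.3) = 0.813.
ω_d = 55.3·√(1 − 0.813²) = 32.2 rad/s. Then t_p = π/ω_d = 0.0974 s.

t_p ≈ 0.0974 s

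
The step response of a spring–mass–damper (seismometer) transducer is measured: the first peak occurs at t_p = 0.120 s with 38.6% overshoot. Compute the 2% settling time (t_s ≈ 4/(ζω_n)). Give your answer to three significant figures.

t_s ≈ 0.504 s

From the overshoot, ζ = −ln(OS)/√(π²+ln²(OS)) = 0.290.
t_p = π/ω_d ⇒ ω_d = 26.2 rad/s; then ω_n = ω_d/√(1−ζ²) = 27.4 rad/s.
t_s ≈ 4/(ζω_n) = 4/(0.290·27.4) = 0.504 s.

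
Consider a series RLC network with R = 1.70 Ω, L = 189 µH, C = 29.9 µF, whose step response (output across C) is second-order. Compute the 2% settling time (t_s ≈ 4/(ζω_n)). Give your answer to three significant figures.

t_s ≈ 0.000889 s

For a series RLC circuit (capacitor voltage as output), ω_n = 1/√(LC) = 1/√(189 µH · 29.9 µF) = 13300 rad/s.
ζ = (R/2)·√(C/L) = (1.70/2)·√(29.9 µF/189 µH) = 0.338.
t_s ≈ 4/(ζω_n) = 0.000889 s.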